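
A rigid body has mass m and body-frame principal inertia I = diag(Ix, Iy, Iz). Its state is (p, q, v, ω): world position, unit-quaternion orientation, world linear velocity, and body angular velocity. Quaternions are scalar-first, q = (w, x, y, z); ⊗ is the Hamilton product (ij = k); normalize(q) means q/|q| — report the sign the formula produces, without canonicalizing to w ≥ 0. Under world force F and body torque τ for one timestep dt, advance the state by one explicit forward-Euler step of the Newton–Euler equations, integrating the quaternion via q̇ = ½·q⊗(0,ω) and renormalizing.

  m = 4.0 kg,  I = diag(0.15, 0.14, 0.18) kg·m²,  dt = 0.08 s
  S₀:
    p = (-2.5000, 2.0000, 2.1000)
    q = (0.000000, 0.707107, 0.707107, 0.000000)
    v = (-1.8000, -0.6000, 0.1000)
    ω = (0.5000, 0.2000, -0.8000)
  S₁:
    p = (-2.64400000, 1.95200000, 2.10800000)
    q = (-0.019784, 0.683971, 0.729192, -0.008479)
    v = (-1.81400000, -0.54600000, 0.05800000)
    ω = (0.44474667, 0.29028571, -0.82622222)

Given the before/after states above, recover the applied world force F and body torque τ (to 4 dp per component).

velocity change Δv = (-0.01400000, 0.05400000, -0.04200000)
m·(v₁−v₀)/dt = (-0.7000, 2.7000, -2.1000)
Δω = ω₁−ω₀ = (-0.05525333, 0.09028571, -0.02622222)
I·α + gyro = (-0.1100, 0.1700, -0.0600)

F = (-0.7000, 2.7000, -2.1000)
τ = (-0.1100, 0.1700, -0.0600)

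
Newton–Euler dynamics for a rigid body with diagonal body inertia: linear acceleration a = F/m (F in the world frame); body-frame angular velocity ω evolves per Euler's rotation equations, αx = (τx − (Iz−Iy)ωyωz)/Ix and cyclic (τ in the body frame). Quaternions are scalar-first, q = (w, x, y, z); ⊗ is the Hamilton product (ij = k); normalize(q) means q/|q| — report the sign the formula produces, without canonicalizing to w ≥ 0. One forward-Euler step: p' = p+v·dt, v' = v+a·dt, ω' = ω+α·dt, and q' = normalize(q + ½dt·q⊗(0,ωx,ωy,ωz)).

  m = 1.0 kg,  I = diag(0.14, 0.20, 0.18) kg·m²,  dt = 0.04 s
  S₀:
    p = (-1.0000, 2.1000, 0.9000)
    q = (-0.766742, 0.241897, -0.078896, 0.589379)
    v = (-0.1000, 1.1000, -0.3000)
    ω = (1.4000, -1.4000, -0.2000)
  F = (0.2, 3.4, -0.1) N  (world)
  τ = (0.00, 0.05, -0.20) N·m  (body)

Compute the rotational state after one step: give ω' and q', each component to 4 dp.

ω' = (1.4016, -1.3922, -0.2183)
q' = (-0.7728, 0.2371, -0.0399, 0.5874)

ω×(Iω) gyroscopic = (-0.0056, 0.0112, -0.1176)
(τ − ω×Iω)/I = (0.0400, 0.1940, -0.4578)
ω' = ω + α·dt = (1.4016, -1.3922, -0.2183)
2q̇ = q⊗(0,ω) = (-0.3312344, -0.2325290, 1.9469488, -0.0748530)
updated quaternion q' = (-0.7728, 0.2371, -0.0399, 0.5874)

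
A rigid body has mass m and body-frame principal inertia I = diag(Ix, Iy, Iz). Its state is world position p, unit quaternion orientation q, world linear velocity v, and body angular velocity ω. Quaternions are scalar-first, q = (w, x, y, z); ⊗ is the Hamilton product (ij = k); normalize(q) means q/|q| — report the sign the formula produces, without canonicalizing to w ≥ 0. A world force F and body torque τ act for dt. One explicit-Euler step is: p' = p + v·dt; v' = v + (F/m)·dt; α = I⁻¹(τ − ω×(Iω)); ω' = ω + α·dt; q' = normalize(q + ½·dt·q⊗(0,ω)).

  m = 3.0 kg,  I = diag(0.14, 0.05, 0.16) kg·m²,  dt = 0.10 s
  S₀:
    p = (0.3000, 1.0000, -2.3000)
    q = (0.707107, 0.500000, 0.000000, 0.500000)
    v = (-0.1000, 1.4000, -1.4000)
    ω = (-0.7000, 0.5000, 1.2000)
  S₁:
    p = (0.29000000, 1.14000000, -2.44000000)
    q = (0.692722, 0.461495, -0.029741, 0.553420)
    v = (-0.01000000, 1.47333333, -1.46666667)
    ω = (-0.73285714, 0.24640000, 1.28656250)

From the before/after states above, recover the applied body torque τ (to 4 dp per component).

τ = (0.0200, -0.1100, 0.1700)

Δω = ω₁−ω₀ = (-0.03285714, -0.25360000, 0.08656250)
gyro term ω₀×Iω₀ = (0.0660, 0.0168, 0.0315)
I·α + gyro = (0.0200, -0.1100, 0.1700)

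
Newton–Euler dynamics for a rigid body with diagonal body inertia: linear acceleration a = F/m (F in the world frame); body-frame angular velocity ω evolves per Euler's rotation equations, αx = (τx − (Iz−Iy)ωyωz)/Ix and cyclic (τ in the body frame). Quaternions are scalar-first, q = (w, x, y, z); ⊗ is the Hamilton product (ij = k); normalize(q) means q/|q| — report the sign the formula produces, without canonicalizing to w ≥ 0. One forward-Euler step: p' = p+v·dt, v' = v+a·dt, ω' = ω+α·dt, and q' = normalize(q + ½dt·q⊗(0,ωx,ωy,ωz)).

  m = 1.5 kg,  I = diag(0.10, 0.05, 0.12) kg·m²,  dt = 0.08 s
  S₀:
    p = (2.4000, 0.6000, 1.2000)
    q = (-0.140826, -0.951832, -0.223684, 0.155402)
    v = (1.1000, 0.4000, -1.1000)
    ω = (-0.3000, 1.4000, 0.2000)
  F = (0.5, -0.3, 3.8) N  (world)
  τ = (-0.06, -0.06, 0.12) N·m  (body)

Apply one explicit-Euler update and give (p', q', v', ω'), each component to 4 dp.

gyro term ω×Iω = (0.0196, 0.0012, 0.0210)
angular accel α = (-0.7960, -1.2240, 0.8250)
ω' = ω + α·dt = (-0.3637, 1.3021, 0.2660)
Hamilton product q⊗(0,ω) = (-0.0034724, -0.2200518, -0.0534106, -1.4278352)
q' = normalize(q + ½dt·q⊗(0,ω)) = (-0.1407, -0.9590, -0.2254, 0.0981)
linear accel F/m = (0.3333, -0.2000, 2.5333)
new position p' = (2.4880, 0.6320, 1.1120)
v + (F/m)dt = (1.1267, 0.3840, -0.8973)

p' = (2.4880, 0.6320, 1.1120)
q' = (-0.1407, -0.9590, -0.2254, 0.0981)
v' = (1.1267, 0.3840, -0.8973)
ω' = (-0.3637, 1.3021, 0.2660)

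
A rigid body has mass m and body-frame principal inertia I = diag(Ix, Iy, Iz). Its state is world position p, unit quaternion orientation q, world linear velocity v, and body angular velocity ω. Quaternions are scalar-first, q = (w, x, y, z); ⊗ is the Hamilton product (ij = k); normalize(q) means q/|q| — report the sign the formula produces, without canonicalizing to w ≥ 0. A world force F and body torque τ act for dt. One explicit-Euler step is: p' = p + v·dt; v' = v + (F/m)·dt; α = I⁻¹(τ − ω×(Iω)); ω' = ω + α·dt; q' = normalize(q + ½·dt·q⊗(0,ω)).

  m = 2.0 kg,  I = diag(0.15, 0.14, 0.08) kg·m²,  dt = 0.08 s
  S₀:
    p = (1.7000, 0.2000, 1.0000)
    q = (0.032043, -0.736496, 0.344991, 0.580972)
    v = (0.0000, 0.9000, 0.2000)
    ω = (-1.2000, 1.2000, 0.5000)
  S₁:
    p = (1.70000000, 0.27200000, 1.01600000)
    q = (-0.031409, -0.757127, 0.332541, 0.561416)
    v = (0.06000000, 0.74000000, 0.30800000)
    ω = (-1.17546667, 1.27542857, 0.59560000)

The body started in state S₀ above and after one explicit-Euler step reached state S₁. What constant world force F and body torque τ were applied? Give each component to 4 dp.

Δω = ω₁−ω₀ = (0.02453333, 0.07542857, 0.09560000)
gyro term ω₀×Iω₀ = (-0.0360, -0.0420, 0.0144)
τ = I·(Δω/dt) + ω₀×(Iω₀) = (0.0100, 0.0900, 0.1100)
v₁ − v₀ = (0.06000000, -0.16000000, 0.10800000)
F = m·Δv/dt = (1.5000, -4.0000, 2.7000)

F = (1.5000, -4.0000, 2.7000)
τ = (0.0100, 0.0900, 0.1100)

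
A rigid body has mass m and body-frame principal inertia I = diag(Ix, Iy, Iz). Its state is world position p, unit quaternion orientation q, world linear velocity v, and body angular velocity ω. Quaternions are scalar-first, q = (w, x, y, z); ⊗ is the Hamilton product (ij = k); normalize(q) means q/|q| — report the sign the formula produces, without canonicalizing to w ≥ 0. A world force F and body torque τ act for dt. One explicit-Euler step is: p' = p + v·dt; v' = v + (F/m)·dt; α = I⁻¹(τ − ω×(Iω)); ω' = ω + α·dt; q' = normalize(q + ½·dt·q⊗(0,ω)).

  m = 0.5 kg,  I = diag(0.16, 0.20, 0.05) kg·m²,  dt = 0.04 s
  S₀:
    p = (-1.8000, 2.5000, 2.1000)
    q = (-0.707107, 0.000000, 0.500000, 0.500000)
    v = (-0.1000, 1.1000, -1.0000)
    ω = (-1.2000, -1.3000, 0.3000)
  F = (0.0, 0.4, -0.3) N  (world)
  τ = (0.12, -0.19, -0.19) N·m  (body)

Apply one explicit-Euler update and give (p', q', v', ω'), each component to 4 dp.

p' = (-1.8040, 2.5440, 2.0600)
q' = (-0.6967, 0.0329, 0.5061, 0.5074)
v' = (-0.1000, 1.1320, -1.0240)
ω' = (-1.1846, -1.3301, 0.0981)

ω×(Iω) gyroscopic = (0.0585, -0.0396, 0.0624)
(τ − ω×Iω)/I = (0.3844, -0.7520, -5.0480)
new body rate ω' = (-1.1846, -1.3301, 0.0981)
Hamilton product q⊗(0,ω) = (0.5000000, 1.6485284, 0.3192391, 0.3878679)
q' = normalize(q + ½dt·q⊗(0,ω)) = (-0.6967, 0.0329, 0.5061, 0.5074)
a = (0.0000, 0.8000, -0.6000)
new position p' = (-1.8040, 2.5440, 2.0600)
v + (F/m)dt = (-0.1000, 1.1320, -1.0240)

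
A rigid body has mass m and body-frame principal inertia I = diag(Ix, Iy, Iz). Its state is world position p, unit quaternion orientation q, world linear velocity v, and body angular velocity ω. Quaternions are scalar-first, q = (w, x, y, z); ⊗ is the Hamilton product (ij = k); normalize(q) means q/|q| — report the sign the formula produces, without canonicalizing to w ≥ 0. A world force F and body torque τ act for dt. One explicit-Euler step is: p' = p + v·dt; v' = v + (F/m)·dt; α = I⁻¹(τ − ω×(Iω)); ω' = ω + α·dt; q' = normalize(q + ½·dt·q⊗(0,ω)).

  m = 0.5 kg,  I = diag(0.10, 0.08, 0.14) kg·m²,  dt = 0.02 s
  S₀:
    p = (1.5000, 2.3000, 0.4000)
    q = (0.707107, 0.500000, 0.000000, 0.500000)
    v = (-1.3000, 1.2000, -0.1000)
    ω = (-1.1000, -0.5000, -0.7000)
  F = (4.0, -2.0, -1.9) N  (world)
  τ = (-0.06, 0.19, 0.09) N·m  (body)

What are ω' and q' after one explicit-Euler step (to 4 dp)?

precession coupling ω×(Iω) = (0.0210, -0.0308, -0.0110)
angular accel α = (-0.8100, 2.7600, 0.7214)
ω + α·dt = (-1.1162, -0.4448, -0.6856)
2q̇ = q⊗(0,ω) = (0.9000000, -0.5278177, -0.5535535, -0.7449749)
q' = normalize(q + ½dt·q⊗(0,ω)) = (0.7160, 0.4947, -0.0055, 0.4925)

ω' = (-1.1162, -0.4448, -0.6856)
q' = (0.7160, 0.4947, -0.0055, 0.4925)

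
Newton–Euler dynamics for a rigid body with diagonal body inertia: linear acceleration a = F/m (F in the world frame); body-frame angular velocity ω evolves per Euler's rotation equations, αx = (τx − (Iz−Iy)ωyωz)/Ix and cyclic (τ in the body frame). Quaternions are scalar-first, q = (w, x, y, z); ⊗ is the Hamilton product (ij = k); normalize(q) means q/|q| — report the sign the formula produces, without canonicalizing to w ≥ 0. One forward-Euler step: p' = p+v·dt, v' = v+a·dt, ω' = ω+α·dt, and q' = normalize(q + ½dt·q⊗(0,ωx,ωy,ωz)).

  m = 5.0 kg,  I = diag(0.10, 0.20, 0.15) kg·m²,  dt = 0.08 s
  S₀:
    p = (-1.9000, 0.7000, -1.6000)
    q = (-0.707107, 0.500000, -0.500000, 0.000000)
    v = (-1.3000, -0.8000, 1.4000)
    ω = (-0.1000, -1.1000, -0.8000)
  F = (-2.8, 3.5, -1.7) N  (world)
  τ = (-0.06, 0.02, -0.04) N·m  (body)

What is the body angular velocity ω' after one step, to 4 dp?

gyro term ω×Iω = (-0.0440, -0.0040, 0.0110)
angular accel α = (-0.1600, 0.1200, -0.3400)
new body rate ω' = (-0.1128, -1.0904, -0.8272)

ω' = (-0.1128, -1.0904, -0.8272)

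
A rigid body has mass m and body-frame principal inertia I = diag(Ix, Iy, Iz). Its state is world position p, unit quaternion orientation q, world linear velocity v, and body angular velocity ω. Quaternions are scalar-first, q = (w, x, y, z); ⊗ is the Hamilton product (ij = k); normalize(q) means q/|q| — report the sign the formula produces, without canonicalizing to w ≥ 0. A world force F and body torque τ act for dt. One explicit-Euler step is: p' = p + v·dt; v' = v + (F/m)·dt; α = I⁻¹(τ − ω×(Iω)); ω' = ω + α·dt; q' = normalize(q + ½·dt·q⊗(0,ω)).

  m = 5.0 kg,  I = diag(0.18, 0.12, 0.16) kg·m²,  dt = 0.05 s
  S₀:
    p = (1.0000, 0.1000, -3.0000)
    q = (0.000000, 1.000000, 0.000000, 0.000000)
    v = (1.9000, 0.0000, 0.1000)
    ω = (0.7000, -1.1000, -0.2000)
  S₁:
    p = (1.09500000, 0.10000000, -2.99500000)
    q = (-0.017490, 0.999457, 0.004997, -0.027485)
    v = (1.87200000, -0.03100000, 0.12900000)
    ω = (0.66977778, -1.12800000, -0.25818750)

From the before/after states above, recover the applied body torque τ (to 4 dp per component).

τ = (-0.1000, -0.0700, -0.1400)

Δω = ω₁−ω₀ = (-0.03022222, -0.02800000, -0.05818750)
τ = I·(Δω/dt) + ω₀×(Iω₀) = (-0.1000, -0.0700, -0.1400)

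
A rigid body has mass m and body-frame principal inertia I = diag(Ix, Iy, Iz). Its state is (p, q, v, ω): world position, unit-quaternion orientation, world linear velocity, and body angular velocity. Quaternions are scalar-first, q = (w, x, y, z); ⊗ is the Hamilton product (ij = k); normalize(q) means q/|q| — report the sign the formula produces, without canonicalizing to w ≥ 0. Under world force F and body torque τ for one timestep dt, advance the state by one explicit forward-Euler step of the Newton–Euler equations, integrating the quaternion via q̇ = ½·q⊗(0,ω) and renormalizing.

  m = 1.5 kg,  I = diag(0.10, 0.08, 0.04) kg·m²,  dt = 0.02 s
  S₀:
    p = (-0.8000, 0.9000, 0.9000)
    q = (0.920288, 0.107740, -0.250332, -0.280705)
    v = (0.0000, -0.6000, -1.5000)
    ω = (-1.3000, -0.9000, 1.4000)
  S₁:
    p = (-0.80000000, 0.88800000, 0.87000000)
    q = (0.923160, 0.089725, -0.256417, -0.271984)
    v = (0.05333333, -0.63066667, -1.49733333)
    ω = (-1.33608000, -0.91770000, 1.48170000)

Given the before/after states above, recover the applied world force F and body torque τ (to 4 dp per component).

F = (4.0000, -2.3000, 0.2000)
τ = (-0.1300, -0.1800, 0.1400)

Δv = v₁−v₀ = (0.05333333, -0.03066667, 0.00266667)
applied force F = (4.0000, -2.3000, 0.2000)
ω₁ − ω₀ = (-0.03608000, -0.01770000, 0.08170000)
precession coupling = (0.0504, -0.1092, -0.0234)
I·α + gyro = (-0.1300, -0.1800, 0.1400)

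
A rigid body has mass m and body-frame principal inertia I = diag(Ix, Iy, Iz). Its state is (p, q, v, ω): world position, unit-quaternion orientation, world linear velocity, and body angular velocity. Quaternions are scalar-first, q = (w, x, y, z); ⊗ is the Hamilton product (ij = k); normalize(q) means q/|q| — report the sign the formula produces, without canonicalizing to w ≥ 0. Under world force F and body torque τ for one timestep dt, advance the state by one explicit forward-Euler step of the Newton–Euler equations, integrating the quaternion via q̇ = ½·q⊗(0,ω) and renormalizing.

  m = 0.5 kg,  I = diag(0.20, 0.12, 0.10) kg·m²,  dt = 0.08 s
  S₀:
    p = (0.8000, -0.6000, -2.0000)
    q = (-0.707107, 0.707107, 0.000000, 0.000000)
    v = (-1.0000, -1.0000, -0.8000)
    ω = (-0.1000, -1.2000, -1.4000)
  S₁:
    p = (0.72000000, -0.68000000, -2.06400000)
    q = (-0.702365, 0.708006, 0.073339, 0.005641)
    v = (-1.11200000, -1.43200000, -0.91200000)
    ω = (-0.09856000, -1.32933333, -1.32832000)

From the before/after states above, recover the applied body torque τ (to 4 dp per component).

rate change Δω = (0.00144000, -0.12933333, 0.07168000)
precession coupling = (-0.0336, 0.0140, -0.0096)
τ = I·(Δω/dt) + ω₀×(Iω₀) = (-0.0300, -0.1800, 0.0800)

τ = (-0.0300, -0.1800, 0.0800)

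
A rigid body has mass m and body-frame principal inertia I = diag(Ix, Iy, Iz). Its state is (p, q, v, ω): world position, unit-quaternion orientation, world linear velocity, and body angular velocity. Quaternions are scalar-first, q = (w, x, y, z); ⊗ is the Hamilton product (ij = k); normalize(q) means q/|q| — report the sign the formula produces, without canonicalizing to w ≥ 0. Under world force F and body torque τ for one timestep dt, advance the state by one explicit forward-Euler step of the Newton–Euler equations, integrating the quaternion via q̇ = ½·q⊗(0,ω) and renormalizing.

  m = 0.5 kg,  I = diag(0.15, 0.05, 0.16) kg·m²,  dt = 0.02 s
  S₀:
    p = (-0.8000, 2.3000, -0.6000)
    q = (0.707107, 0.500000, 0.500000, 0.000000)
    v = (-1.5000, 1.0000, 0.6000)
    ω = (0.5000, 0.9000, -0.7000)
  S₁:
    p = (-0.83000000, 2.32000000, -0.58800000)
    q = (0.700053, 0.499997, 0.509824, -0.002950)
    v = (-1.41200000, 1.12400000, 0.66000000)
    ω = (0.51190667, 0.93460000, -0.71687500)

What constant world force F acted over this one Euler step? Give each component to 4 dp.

F = (2.2000, 3.1000, 1.5000)

Δv = v₁−v₀ = (0.08800000, 0.12400000, 0.06000000)
applied force F = (2.2000, 3.1000, 1.5000)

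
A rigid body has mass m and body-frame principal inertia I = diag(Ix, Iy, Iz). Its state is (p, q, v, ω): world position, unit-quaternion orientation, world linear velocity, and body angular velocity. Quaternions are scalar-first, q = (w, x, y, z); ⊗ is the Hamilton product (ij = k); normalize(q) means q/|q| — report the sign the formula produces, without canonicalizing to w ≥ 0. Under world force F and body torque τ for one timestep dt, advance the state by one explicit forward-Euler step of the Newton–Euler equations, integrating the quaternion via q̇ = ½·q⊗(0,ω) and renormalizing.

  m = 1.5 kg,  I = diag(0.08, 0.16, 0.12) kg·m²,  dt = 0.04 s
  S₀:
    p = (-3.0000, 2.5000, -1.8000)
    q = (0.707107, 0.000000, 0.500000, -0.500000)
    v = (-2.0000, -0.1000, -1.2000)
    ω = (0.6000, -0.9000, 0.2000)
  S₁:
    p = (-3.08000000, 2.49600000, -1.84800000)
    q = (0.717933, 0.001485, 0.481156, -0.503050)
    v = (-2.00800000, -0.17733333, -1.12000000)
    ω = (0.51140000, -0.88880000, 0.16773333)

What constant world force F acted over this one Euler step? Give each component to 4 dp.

F = (-0.3000, -2.9000, 3.0000)

Δv = v₁−v₀ = (-0.00800000, -0.07733333, 0.08000000)
m·(v₁−v₀)/dt = (-0.3000, -2.9000, 3.0000)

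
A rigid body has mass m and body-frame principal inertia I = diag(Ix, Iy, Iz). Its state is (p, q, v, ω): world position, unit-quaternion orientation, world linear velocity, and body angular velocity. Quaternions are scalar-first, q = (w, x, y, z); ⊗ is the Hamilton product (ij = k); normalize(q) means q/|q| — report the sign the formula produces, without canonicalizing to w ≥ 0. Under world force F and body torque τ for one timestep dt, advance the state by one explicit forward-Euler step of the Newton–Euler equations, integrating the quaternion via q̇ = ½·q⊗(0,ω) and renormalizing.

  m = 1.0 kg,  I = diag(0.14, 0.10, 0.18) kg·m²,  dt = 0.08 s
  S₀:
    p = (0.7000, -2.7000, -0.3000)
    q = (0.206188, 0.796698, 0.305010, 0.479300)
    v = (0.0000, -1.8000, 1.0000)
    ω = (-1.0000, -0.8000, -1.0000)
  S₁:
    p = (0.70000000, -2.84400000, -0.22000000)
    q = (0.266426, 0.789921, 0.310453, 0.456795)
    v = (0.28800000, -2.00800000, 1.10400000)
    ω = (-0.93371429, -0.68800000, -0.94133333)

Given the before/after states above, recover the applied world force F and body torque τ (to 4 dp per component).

Δv = v₁−v₀ = (0.28800000, -0.20800000, 0.10400000)
F = m·Δv/dt = (3.6000, -2.6000, 1.3000)
ω₁ − ω₀ = (0.06628571, 0.11200000, 0.05866667)
I·α + gyro = (0.1800, 0.1000, 0.1000)

F = (3.6000, -2.6000, 1.3000)
τ = (0.1800, 0.1000, 0.1000)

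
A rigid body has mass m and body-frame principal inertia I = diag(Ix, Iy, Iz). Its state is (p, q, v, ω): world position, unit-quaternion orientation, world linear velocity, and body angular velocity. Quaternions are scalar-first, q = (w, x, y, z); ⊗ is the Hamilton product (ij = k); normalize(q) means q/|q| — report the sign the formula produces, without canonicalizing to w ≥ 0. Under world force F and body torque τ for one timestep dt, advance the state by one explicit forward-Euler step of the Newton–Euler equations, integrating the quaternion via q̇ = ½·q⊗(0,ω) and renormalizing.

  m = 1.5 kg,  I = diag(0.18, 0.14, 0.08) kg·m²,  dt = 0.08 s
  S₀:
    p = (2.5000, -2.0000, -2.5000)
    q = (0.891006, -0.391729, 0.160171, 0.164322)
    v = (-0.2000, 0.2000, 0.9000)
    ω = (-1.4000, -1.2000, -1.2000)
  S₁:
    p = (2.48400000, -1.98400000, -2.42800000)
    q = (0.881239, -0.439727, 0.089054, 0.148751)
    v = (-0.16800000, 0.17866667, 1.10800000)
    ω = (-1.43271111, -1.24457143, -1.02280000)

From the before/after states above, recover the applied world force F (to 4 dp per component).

Δv = v₁−v₀ = (0.03200000, -0.02133333, 0.20800000)
F = m·Δv/dt = (0.6000, -0.4000, 3.9000)

F = (0.6000, -0.4000, 3.9000)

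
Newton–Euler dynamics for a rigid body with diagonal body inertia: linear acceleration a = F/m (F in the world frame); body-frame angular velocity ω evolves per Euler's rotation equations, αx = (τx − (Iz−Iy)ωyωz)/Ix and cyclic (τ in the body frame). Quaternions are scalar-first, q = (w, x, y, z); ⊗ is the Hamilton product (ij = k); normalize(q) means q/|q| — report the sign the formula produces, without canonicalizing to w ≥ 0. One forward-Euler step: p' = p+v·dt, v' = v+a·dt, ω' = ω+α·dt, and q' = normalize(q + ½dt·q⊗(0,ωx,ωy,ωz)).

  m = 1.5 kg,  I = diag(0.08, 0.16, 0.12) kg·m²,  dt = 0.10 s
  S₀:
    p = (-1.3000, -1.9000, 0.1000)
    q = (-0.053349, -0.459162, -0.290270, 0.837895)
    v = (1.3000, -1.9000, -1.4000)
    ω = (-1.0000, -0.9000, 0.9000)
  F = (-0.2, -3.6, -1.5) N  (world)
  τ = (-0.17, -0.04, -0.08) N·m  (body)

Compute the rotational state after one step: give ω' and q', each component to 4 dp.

ω' = (-1.2530, -0.9475, 0.7733)
q' = (-0.1267, -0.4304, -0.3081, 0.8389)

ω×(Iω) gyroscopic = (0.0324, 0.0360, 0.0720)
(τ − ω×Iω)/I = (-2.5300, -0.4750, -1.2667)
ω + α·dt = (-1.2530, -0.9475, 0.7733)
Hamilton product q⊗(0,ω) = (-1.4745105, 0.5462115, -0.3766351, 0.0749617)
q + ½dt·q⊗(0,ω), renormalized = (-0.1267, -0.4304, -0.3081, 0.8389)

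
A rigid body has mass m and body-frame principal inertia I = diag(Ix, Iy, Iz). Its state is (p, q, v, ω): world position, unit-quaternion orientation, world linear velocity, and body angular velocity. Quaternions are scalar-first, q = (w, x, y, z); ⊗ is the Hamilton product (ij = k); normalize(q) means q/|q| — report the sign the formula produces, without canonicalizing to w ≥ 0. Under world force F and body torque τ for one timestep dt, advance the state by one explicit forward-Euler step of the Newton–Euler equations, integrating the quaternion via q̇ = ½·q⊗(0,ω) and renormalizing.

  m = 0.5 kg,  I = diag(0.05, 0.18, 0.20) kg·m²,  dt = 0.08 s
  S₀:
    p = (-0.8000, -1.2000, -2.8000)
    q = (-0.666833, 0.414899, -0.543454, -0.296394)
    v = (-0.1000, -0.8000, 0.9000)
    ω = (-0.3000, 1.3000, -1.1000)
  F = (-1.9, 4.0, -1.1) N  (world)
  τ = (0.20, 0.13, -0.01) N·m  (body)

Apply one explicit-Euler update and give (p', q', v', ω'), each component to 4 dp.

ω×(Iω) gyroscopic = (-0.0286, -0.0495, -0.0507)
angular accel α = (4.5720, 0.9972, 0.2035)
new body rate ω' = (0.0658, 1.3798, -1.0837)
Hamilton product q⊗(0,ω) = (0.5049265, 1.1831615, -0.3215758, 1.1098488)
q + ½dt·q⊗(0,ω), renormalized = (-0.6451, 0.4611, -0.5550, -0.2514)
new position p' = (-0.8080, -1.2640, -2.7280)
v + (F/m)dt = (-0.4040, -0.1600, 0.7240)

p' = (-0.8080, -1.2640, -2.7280)
q' = (-0.6451, 0.4611, -0.5550, -0.2514)
v' = (-0.4040, -0.1600, 0.7240)
ω' = (0.0658, 1.3798, -1.0837)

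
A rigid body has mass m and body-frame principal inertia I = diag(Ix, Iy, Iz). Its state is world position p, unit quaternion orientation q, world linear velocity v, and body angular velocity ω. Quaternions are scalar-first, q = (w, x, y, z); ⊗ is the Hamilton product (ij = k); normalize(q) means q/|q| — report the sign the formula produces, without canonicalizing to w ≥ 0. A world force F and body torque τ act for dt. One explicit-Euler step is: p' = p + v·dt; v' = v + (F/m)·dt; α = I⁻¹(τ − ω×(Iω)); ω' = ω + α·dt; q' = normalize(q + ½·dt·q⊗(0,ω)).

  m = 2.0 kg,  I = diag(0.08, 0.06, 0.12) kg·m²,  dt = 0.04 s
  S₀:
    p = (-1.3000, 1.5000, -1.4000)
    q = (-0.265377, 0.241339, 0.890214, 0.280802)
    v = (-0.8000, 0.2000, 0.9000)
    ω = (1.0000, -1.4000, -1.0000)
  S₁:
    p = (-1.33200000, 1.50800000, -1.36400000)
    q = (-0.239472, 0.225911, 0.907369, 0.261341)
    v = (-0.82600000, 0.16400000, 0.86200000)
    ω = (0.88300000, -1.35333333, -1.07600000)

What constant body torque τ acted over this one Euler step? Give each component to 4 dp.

ω₁ − ω₀ = (-0.11700000, 0.04666667, -0.07600000)
precession coupling = (0.0840, 0.0400, 0.0280)
applied torque τ = (-0.1500, 0.1100, -0.2000)

τ = (-0.1500, 0.1100, -0.2000)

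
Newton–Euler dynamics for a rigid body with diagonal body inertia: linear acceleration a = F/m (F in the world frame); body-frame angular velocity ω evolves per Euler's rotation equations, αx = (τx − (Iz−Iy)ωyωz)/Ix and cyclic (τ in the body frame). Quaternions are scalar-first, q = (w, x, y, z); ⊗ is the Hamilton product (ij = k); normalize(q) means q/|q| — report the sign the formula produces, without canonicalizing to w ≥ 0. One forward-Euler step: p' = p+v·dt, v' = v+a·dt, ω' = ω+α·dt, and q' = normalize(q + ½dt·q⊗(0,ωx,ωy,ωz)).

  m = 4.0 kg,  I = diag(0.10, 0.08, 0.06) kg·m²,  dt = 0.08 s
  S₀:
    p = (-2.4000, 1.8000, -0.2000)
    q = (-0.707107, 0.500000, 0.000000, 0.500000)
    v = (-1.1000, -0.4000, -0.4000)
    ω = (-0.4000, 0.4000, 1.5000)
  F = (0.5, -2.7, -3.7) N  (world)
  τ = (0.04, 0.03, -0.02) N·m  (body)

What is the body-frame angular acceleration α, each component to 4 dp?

precession coupling ω×(Iω) = (-0.0120, -0.0240, 0.0032)
angular accel α = (0.5200, 0.6750, -0.3867)

α = (0.5200, 0.6750, -0.3867)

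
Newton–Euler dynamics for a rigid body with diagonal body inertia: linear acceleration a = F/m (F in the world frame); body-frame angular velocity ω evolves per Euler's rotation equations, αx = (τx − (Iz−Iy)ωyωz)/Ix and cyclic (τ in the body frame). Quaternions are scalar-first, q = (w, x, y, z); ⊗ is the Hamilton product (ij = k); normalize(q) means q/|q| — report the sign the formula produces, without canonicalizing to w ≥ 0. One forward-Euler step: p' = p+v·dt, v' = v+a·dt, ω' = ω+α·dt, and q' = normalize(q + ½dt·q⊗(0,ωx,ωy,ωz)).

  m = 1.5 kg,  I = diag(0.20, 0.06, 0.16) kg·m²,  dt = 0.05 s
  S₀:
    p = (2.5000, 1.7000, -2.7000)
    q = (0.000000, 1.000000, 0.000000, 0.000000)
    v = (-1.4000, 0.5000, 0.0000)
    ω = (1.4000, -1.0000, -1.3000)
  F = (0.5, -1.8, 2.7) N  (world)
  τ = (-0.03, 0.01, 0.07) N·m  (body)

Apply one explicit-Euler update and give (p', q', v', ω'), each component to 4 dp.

p' = (2.4300, 1.7250, -2.7000)
q' = (-0.0349, 0.9986, 0.0325, -0.0250)
v' = (-1.3833, 0.4400, 0.0900)
ω' = (1.3600, -0.9310, -1.3394)

a = (0.3333, -1.2000, 1.8000)
p' = p + v·dt = (2.4300, 1.7250, -2.7000)
new velocity v' = (-1.3833, 0.4400, 0.0900)
precession coupling ω×(Iω) = (0.1300, -0.0728, 0.1960)
α = I⁻¹(τ − ω×Iω) = (-0.8000, 1.3800, -0.7875)
ω' = ω + α·dt = (1.3600, -0.9310, -1.3394)
q⊗(0,ω) = (-1.4000000, 0.0000000, 1.3000000, -1.0000000)
q + ½dt·q⊗(0,ω), renormalized = (-0.0349, 0.9986, 0.0325, -0.0250)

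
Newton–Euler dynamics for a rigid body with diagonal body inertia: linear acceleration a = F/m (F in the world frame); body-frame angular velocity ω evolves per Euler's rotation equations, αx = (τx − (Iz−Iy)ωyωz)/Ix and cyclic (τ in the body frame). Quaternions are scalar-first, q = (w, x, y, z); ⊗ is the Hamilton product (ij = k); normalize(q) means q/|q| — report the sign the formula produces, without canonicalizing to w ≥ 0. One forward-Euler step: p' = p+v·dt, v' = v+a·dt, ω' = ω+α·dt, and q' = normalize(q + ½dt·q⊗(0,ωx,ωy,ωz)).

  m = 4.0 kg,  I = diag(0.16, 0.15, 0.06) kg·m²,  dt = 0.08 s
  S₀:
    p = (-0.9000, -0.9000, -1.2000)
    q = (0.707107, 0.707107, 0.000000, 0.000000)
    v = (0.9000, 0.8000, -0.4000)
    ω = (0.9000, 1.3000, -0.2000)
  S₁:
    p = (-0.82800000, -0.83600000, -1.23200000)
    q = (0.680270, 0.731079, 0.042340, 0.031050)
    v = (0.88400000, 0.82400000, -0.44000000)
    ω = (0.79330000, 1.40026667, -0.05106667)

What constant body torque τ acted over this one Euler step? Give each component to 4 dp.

Δω = ω₁−ω₀ = (-0.10670000, 0.10026667, 0.14893333)
τ = I·(Δω/dt) + ω₀×(Iω₀) = (-0.1900, 0.1700, 0.1000)

τ = (-0.1900, 0.1700, 0.1000)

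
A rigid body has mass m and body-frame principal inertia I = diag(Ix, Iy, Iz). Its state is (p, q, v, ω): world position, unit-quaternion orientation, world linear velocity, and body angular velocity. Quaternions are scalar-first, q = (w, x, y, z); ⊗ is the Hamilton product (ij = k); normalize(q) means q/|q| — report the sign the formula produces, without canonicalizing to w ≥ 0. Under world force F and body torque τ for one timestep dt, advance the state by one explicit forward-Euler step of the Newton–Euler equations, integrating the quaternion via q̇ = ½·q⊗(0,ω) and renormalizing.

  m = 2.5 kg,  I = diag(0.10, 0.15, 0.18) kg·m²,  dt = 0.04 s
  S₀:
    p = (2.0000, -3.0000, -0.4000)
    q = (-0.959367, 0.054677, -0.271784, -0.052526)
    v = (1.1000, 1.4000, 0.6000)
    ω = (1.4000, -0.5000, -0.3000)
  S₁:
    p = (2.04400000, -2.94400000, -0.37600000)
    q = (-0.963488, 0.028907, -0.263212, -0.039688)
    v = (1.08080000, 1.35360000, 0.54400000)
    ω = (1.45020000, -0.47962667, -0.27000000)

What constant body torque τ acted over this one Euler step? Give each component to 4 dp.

τ = (0.1300, 0.1100, 0.1000)

ω₁ − ω₀ = (0.05020000, 0.02037333, 0.03000000)
τ = I·(Δω/dt) + ω₀×(Iω₀) = (0.1300, 0.1100, 0.1000)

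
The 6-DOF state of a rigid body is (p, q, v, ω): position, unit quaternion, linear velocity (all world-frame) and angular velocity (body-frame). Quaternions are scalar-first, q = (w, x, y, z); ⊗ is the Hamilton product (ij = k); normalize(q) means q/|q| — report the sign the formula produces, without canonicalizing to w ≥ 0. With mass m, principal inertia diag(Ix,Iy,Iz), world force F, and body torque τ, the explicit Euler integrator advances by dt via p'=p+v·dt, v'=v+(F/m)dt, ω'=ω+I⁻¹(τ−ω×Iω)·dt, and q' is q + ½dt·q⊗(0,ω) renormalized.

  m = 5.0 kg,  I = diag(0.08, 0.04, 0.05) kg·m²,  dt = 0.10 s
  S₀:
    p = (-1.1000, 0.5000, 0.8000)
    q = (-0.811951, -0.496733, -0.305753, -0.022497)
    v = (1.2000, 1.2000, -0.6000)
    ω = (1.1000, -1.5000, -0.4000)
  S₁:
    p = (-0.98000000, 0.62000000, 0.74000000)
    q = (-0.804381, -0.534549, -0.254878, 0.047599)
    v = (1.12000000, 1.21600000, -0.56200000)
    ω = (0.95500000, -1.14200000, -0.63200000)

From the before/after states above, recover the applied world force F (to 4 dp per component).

F = (-4.0000, 0.8000, 1.9000)

Δv = v₁−v₀ = (-0.08000000, 0.01600000, 0.03800000)
m·(v₁−v₀)/dt = (-4.0000, 0.8000, 1.9000)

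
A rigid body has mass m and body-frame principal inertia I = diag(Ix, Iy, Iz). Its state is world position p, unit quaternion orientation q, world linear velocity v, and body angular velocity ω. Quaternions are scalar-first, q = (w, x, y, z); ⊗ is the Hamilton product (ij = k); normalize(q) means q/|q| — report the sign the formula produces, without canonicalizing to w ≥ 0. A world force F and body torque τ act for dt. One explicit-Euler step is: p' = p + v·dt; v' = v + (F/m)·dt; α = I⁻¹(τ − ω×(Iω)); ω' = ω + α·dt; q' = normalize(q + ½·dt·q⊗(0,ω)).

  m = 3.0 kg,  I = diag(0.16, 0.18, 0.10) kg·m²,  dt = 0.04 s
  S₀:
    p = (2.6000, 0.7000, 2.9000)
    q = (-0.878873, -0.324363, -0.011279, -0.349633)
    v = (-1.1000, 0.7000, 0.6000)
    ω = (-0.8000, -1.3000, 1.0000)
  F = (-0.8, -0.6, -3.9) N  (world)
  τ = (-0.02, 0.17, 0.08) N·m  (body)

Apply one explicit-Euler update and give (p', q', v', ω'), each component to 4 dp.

gyro term ω×Iω = (0.1040, -0.0480, 0.0208)
angular accel α = (-0.7750, 1.2111, 0.5920)
new body rate ω' = (-0.8310, -1.2516, 1.0237)
q⊗(0,ω) = (0.0754799, 0.2372965, 1.7466043, -0.4662243)
q + ½dt·q⊗(0,ω), renormalized = (-0.8768, -0.3194, 0.0236, -0.3587)
a = F/m = (-0.2667, -0.2000, -1.3000)
p + v·dt = (2.5560, 0.7280, 2.9240)
v + (F/m)dt = (-1.1107, 0.6920, 0.5480)

p' = (2.5560, 0.7280, 2.9240)
q' = (-0.8768, -0.3194, 0.0236, -0.3587)
v' = (-1.1107, 0.6920, 0.5480)
ω' = (-0.8310, -1.2516, 1.0237)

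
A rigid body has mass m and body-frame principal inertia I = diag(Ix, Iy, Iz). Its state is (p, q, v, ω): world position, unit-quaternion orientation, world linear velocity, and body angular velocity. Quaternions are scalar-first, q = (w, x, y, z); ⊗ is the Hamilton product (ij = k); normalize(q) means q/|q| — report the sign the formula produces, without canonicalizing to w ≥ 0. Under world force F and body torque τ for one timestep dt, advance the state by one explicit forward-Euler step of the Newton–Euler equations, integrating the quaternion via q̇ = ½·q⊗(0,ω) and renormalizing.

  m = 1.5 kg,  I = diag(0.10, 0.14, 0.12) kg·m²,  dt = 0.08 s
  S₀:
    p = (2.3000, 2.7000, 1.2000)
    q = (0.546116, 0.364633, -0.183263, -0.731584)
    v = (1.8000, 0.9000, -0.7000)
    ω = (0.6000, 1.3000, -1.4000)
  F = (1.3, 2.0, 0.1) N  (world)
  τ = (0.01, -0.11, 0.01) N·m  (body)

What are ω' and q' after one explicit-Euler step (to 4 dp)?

ω' = (0.5789, 1.2275, -1.4141)
q' = (0.5043, 0.4247, -0.1515, -0.7364)

angular accel α = (-0.2640, -0.9057, -0.1767)
ω + α·dt = (0.5789, 1.2275, -1.4141)
2q̇ = q⊗(0,ω) = (-1.0047555, 1.5352970, 0.7814866, -0.1805817)
q' = normalize(q + ½dt·q⊗(0,ω)) = (0.5043, 0.4247, -0.1515, -0.7364)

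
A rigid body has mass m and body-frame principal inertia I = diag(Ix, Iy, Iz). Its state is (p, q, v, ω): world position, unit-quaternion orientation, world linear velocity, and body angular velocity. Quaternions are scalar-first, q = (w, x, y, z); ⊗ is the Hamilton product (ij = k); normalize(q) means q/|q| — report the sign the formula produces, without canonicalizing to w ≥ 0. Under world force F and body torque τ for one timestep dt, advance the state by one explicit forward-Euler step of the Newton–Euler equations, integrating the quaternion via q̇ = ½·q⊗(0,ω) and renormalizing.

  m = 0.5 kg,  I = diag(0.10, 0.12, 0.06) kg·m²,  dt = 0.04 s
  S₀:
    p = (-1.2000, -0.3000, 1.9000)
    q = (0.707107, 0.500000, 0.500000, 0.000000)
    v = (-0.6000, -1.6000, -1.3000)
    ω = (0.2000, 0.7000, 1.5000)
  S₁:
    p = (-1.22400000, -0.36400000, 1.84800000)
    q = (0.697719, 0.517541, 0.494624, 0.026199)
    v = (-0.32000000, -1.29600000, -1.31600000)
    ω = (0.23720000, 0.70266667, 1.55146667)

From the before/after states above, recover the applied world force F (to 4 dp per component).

Δv = v₁−v₀ = (0.28000000, 0.30400000, -0.01600000)
applied force F = (3.5000, 3.8000, -0.2000)

F = (3.5000, 3.8000, -0.2000)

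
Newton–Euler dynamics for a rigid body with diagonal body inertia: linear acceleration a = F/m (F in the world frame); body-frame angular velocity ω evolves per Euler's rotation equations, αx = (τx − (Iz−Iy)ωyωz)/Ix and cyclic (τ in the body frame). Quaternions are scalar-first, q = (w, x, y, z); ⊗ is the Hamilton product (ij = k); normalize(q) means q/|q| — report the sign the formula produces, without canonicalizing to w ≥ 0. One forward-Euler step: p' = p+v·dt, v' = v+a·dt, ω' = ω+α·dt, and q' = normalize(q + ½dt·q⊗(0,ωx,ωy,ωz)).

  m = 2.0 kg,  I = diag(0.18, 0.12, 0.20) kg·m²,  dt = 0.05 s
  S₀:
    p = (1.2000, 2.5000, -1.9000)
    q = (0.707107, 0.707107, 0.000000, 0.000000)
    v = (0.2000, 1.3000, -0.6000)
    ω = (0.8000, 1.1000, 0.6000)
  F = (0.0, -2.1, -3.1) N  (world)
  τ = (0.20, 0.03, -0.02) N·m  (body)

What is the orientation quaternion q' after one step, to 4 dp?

2q̇ = q⊗(0,ω) = (-0.5656856, 0.5656856, 0.3535535, 1.2020819)
q' = normalize(q + ½dt·q⊗(0,ω)) = (0.6925, 0.7208, 0.0088, 0.0300)

q' = (0.6925, 0.7208, 0.0088, 0.0300)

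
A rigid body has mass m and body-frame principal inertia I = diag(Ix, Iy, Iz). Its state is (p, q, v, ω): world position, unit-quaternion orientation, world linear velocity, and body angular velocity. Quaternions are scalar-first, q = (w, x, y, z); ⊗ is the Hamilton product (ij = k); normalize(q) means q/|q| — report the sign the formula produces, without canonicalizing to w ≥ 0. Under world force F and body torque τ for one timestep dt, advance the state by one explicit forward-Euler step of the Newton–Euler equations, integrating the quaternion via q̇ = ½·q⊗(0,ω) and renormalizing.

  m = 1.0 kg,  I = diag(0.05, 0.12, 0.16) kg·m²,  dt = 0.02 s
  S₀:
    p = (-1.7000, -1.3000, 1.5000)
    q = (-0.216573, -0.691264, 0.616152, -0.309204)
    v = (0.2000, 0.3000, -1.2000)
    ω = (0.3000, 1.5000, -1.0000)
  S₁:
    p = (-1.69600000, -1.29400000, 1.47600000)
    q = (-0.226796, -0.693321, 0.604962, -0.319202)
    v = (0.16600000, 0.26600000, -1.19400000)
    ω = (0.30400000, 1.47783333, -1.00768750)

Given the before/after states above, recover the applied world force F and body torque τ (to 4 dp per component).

F = (-1.7000, -1.7000, 0.3000)
τ = (-0.0500, -0.1000, -0.0300)

v₁ − v₀ = (-0.03400000, -0.03400000, 0.00600000)
applied force F = (-1.7000, -1.7000, 0.3000)
ω₁ − ω₀ = (0.00400000, -0.02216667, -0.00768750)
gyro term ω₀×Iω₀ = (-0.0600, 0.0330, 0.0315)
τ = I·(Δω/dt) + ω₀×(Iω₀) = (-0.0500, -0.1000, -0.0300)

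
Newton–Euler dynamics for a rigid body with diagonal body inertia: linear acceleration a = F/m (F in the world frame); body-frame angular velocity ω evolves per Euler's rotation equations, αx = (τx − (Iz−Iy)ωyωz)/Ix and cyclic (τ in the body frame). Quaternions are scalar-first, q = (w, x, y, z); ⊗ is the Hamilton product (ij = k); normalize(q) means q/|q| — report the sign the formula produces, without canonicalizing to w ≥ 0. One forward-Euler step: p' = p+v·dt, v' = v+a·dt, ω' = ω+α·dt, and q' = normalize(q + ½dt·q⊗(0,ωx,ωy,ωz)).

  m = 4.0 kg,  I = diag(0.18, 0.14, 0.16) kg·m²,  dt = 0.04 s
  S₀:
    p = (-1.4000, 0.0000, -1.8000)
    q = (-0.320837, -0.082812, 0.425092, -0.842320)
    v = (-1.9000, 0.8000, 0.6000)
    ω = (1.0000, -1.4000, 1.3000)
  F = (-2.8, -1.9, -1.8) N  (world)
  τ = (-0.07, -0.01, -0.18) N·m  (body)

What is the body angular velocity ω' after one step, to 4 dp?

ω' = (0.9925, -1.4103, 1.2410)

gyro term ω×Iω = (-0.0364, 0.0260, 0.0560)
α = I⁻¹(τ − ω×Iω) = (-0.1867, -0.2571, -1.4750)
new body rate ω' = (0.9925, -1.4103, 1.2410)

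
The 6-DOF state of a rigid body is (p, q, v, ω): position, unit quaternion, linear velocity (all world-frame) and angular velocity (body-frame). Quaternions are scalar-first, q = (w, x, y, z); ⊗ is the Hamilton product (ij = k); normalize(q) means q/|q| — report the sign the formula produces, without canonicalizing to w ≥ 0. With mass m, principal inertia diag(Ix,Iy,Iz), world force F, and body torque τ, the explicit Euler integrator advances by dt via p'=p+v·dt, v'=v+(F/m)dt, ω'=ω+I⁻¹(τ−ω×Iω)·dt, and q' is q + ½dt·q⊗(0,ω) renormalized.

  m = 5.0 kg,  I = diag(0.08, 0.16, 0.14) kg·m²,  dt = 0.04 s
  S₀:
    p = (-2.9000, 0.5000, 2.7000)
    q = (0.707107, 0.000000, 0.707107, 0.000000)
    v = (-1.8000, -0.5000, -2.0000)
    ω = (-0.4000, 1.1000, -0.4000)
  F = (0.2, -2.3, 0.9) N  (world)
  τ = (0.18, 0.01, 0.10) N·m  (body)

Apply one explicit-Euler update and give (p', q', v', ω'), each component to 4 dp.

p' = (-2.9720, 0.4800, 2.6200)
q' = (0.6913, -0.0113, 0.7224, 0.0000)
v' = (-1.7984, -0.5184, -1.9928)
ω' = (-0.3144, 1.1049, -0.3614)

ω×(Iω) gyroscopic = (0.0088, -0.0096, -0.0352)
angular accel α = (2.1400, 0.1225, 0.9657)
ω + α·dt = (-0.3144, 1.1049, -0.3614)
Hamilton product q⊗(0,ω) = (-0.7778177, -0.5656856, 0.7778177, 0.0000000)
updated quaternion q' = (0.6913, -0.0113, 0.7224, 0.0000)
p' = p + v·dt = (-2.9720, 0.4800, 2.6200)
v + (F/m)dt = (-1.7984, -0.5184, -1.9928)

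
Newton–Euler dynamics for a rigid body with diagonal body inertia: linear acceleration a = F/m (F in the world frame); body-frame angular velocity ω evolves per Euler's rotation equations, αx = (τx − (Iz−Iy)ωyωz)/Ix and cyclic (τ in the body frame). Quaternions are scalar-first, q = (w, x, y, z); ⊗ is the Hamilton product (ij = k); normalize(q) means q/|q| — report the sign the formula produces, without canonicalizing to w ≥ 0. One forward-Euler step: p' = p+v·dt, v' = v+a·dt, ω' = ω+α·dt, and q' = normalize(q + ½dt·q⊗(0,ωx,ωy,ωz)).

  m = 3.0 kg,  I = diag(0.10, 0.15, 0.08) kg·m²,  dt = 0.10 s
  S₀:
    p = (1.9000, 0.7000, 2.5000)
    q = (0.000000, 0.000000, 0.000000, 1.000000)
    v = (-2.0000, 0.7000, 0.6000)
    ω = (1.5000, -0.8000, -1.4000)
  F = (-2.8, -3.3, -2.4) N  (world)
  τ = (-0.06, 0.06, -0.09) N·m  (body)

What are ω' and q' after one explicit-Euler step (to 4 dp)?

ω' = (1.5184, -0.7320, -1.4375)
q' = (0.0696, 0.0398, 0.0745, 0.9940)

α = I⁻¹(τ − ω×Iω) = (0.1840, 0.6800, -0.3750)
ω' = ω + α·dt = (1.5184, -0.7320, -1.4375)
q⊗(0,ω) = (1.4000000, 0.8000000, 1.5000000, 0.0000000)
updated quaternion q' = (0.0696, 0.0398, 0.0745, 0.9940)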